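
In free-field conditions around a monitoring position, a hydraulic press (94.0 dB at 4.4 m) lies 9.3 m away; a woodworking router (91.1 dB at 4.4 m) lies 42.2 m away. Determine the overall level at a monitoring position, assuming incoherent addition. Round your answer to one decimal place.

87.6 dB

Propagate each source to the receiver with L = L_ref − 20·log₁₀(r/r_ref), then add intensities.
hydraulic press: 94.0 − 20·log₁₀(9.3/4.4) = 94.0 − 6.50 = 87.50 dB.
woodworking router: 91.1 − 20·log₁₀(42.2/4.4) = 91.1 − 19.64 = 71.46 dB.
Σ 10^(L/10) = 5.763e+08 → L_total = 10·log₁₀(5.763e+08) = 87.61 dB.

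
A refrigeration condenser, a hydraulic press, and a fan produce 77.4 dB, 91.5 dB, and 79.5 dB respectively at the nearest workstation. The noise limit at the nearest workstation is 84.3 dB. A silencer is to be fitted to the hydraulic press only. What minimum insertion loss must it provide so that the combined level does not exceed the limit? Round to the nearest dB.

Fixed contribution from the other sources: Σ 10^(L/10) = 10^(77.4/10) + 10^(79.5/10) = 1.441e+08 (81.59 dB).
To meet 84.3 dB overall, the treated hydraulic press may contribute at most 10^(84.3/10) − 1.441e+08 = 1.251e+08, i.e. 80.97 dB.
So the hydraulic press must be reduced from 91.5 to 80.97 dB: IL = 10.53 dB.

11 dB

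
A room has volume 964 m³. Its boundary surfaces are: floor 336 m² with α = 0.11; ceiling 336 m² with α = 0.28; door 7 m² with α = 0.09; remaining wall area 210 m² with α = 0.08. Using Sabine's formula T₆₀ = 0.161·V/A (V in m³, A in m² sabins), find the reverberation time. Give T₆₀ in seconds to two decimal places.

Total absorption A = 336·0.11 + 336·0.28 + 7·0.09 + 210·0.08 = 148.47 m² sabins.
T₆₀ = 0.161 × 964 / 148.47 = 1.045 s.

1.05 s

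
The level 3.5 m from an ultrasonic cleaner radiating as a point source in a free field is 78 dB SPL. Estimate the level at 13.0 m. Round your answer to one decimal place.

For a point source, L₂ = L₁ − 20·log₁₀(r₂/r₁).
L₂ = 78 − 20·log₁₀(13.0/3.5) = 78 − 11.398 = 66.60 dB SPL.

66.6 dB SPL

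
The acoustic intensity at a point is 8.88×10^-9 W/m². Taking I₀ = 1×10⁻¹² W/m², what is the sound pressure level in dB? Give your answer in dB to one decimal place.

Dividing by I₀ shifts the exponent by 12: I/I₀ = 8.88×10^3.
L = 10·(0.9484 + 3) = 39.48 dB.

39.5 dB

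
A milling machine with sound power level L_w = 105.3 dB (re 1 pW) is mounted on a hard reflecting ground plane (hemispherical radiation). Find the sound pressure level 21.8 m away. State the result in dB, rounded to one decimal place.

70.5 dB

The power spreads over a hemisphere of area 2π·r², so L_p = L_w − 10·log₁₀(2π·r²).
2π·r² = 2986 m², 10·log₁₀ of that is 34.751 dB.
L_p = 105.3 − 34.751 = 70.55 dB.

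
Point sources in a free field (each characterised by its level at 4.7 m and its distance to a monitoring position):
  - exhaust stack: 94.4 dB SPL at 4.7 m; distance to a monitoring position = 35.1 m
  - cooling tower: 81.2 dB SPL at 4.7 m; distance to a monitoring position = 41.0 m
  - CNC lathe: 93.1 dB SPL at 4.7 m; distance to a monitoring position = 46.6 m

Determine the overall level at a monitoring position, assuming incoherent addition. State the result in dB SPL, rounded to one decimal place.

78.6 dB SPL

Apply inverse-square spreading to bring every level to the receiver, then sum 10^(L/10).
exhaust stack: 94.4 − 20·log₁₀(35.1/4.7) = 94.4 − 17.46 = 76.94 dB SPL.
cooling tower: 81.2 − 20·log₁₀(41.0/4.7) = 81.2 − 18.81 = 62.39 dB SPL.
CNC lathe: 93.1 − 20·log₁₀(46.6/4.7) = 93.1 − 19.93 = 73.17 dB SPL.
Σ 10^(L/10) = 7.189e+07 → L_total = 10·log₁₀(7.189e+07) = 78.57 dB SPL.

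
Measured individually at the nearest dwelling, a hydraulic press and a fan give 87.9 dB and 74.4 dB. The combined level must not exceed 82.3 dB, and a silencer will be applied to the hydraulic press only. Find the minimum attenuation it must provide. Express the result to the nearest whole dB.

Fixed contribution from the other source: Σ 10^(L/10) = 10^(74.4/10) = 2.754e+07 (74.40 dB).
To meet 82.3 dB overall, the treated hydraulic press may contribute at most 10^(82.3/10) − 2.754e+07 = 1.423e+08, i.e. 81.53 dB.
Required insertion loss = 87.9 − 81.53 = 6.37 dB.

6 dB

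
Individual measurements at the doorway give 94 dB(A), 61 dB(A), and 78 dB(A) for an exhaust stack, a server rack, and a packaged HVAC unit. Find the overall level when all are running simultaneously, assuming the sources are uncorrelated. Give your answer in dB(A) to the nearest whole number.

Incoherent sources combine by intensity addition: L_total = 10·log₁₀(Σ 10^(L_i/10)).
Σ 10^(L/10) = 10^(94/10) + 10^(61/10) + 10^(78/10) = 2.576e+09.
L_total = 10·log₁₀(2.576e+09) = 94.11 dB(A).

94 dB(A)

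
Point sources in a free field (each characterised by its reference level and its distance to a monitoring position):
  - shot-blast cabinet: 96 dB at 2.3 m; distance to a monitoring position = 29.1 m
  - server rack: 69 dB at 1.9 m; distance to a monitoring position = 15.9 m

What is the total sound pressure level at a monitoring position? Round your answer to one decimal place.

74.0 dB

Propagate each source to the receiver with L = L_ref − 20·log₁₀(r/r_ref), then add intensities.
shot-blast cabinet: 96 − 20·log₁₀(29.1/2.3) = 96 − 22.04 = 73.96 dB.
server rack: 69 − 20·log₁₀(15.9/1.9) = 69 − 18.45 = 50.55 dB.
Σ 10^(L/10) = 2.498e+07 → L_total = 10·log₁₀(2.498e+07) = 73.98 dB.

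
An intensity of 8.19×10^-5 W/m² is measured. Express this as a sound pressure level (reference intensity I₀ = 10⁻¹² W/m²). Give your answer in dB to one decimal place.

79.1 dB

I/I₀ = 8.19×10^-5/10⁻¹² = 8.19×10^7, and L = 10·log₁₀(I/I₀).
L = 10·(0.9133 + 7) = 79.13 dB.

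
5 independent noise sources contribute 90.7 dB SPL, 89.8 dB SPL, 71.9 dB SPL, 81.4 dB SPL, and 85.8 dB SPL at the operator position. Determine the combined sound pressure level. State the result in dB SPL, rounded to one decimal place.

94.3 dB SPL

For uncorrelated sources the intensities add, so convert each level to linear form, sum, and take 10·log₁₀ of the total.
Σ 10^(L/10) = 10^(90.7/10) + 10^(89.8/10) + 10^(71.9/10) + 10^(81.4/10) + 10^(85.8/10) = 2.664e+09.
L_total = 10·log₁₀(2.664e+09) = 94.25 dB SPL.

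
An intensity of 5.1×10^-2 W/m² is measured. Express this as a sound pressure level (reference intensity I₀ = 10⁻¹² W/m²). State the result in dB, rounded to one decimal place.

107.1 dB

Dividing by I₀ shifts the exponent by 12: I/I₀ = 5.1×10^10.
L = 10·(0.7076 + 10) = 107.08 dB.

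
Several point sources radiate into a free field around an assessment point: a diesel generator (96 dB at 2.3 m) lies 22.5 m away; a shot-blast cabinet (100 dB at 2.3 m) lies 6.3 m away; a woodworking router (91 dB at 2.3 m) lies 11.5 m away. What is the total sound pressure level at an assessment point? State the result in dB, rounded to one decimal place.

91.5 dB

Propagate each source to the receiver with L = L_ref − 20·log₁₀(r/r_ref), then add intensities.
diesel generator: 96 − 20·log₁₀(22.5/2.3) = 96 − 19.81 = 76.19 dB.
shot-blast cabinet: 100 − 20·log₁₀(6.3/2.3) = 100 − 8.75 = 91.25 dB.
woodworking router: 91 − 20·log₁₀(11.5/2.3) = 91 − 13.98 = 77.02 dB.
Σ 10^(L/10) = 1.425e+09 → L_total = 10·log₁₀(1.425e+09) = 91.54 dB.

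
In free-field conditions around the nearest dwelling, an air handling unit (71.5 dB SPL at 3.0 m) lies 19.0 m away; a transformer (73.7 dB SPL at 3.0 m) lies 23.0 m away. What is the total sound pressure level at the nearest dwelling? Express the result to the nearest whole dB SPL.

First find each source's level at the receiver (point-source: −20·log₁₀(r/r_ref)), then combine on an intensity basis.
air handling unit: 71.5 − 20·log₁₀(19.0/3.0) = 71.5 − 16.03 = 55.47 dB SPL.
transformer: 73.7 − 20·log₁₀(23.0/3.0) = 73.7 − 17.69 = 56.01 dB SPL.
Σ 10^(L/10) = 7.510e+05 → L_total = 10·log₁₀(7.510e+05) = 58.76 dB SPL.

59 dB SPL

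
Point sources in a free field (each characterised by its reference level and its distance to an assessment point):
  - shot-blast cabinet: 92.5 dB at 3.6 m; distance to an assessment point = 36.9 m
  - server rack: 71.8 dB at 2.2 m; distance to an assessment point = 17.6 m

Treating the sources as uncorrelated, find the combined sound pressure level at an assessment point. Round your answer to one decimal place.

First find each source's level at the receiver (point-source: −20·log₁₀(r/r_ref)), then combine on an intensity basis.
shot-blast cabinet: 92.5 − 20·log₁₀(36.9/3.6) = 92.5 − 20.21 = 72.29 dB.
server rack: 71.8 − 20·log₁₀(17.6/2.2) = 71.8 − 18.06 = 53.74 dB.
Σ 10^(L/10) = 1.716e+07 → L_total = 10·log₁₀(1.716e+07) = 72.35 dB.

72.3 dB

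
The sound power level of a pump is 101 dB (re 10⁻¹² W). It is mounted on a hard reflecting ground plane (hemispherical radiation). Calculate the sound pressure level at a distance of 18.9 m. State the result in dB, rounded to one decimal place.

The power spreads over a hemisphere of area 2π·r², so L_p = L_w − 10·log₁₀(2π·r²).
2π·r² = 2244 m², 10·log₁₀ of that is 33.511 dB.
L_p = 101 − 33.511 = 67.49 dB.

67.5 dB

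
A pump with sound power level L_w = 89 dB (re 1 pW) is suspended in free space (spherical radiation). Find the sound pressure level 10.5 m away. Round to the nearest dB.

The power spreads over a sphere of area 4π·r², so L_p = L_w − 10·log₁₀(4π·r²).
4π·r² = 1385 m², 10·log₁₀ of that is 31.416 dB.
L_p = 89 − 31.416 = 57.58 dB.

58 dB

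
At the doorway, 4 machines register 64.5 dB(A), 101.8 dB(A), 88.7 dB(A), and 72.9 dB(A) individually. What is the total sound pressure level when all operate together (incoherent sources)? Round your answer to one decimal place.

102.0 dB(A)

For uncorrelated sources the intensities add, so convert each level to linear form, sum, and take 10·log₁₀ of the total.
Σ 10^(L/10) = 10^(64.5/10) + 10^(101.8/10) + 10^(88.7/10) + 10^(72.9/10) = 1.590e+10.
L_total = 10·log₁₀(1.590e+10) = 102.01 dB(A).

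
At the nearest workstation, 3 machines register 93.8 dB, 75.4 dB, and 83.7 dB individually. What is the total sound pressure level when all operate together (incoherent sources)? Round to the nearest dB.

Incoherent sources combine by intensity addition: L_total = 10·log₁₀(Σ 10^(L_i/10)).
Σ 10^(L/10) = 10^(93.8/10) + 10^(75.4/10) + 10^(83.7/10) = 2.668e+09.
L_total = 10·log₁₀(2.668e+09) = 94.26 dB.

94 dB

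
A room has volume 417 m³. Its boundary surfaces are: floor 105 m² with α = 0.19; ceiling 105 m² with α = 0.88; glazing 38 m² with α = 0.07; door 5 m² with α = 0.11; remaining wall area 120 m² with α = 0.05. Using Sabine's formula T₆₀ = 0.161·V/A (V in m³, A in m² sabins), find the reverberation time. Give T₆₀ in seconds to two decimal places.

A = Σ Sᵢαᵢ = 105·0.19 + 105·0.88 + 38·0.07 + 5·0.11 + 120·0.05 = 121.56 m².
T₆₀ = 0.161·V/A = 0.161·417/121.56 = 0.552 s.

0.55 s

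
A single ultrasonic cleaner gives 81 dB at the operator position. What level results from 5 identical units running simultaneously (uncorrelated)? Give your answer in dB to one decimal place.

88.0 dB

N identical incoherent sources raise the level by 10·log₁₀ N.
L_total = 81 + 10·log₁₀(5) = 81 + 6.990 = 87.99 dB.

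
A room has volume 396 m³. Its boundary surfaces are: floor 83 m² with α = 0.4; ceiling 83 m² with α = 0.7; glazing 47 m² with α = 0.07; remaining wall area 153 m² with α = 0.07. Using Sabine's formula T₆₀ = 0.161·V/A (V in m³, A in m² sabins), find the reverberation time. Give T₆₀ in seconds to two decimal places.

0.61 s

Summing Sᵢαᵢ: 83·0.4 + 83·0.7 + 47·0.07 + 153·0.07 = 105.30 m².
T₆₀ = 0.161 × 396 / 105.30 = 0.605 s.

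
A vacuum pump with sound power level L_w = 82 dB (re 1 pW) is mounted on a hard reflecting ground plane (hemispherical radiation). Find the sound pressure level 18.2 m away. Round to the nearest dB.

The power spreads over a hemisphere of area 2π·r², so L_p = L_w − 10·log₁₀(2π·r²).
2π·r² = 2081 m², 10·log₁₀ of that is 33.183 dB.
L_p = 82 − 33.183 = 48.82 dB.

49 dB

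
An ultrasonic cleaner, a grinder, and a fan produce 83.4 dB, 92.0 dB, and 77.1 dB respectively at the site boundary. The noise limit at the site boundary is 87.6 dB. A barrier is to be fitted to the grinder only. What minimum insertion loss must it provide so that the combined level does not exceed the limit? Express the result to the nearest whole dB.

7 dB

The untreated sources together contribute 10^(83.4/10) + 10^(77.1/10) = 2.701e+08, i.e. 84.31 dB.
The limit corresponds to 10^(87.6/10) = 5.754e+08; subtracting the fixed part leaves 3.054e+08 for the grinder, i.e. 84.85 dB.
So the grinder must be reduced from 92.0 to 84.85 dB: IL = 7.15 dB.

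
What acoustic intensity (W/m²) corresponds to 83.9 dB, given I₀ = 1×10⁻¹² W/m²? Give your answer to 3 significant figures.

L = 10·log₁₀(I/I₀) ⇒ I = I₀·10^(L/10) = 10⁻¹² × 10^8.39.

0.000245 W/m²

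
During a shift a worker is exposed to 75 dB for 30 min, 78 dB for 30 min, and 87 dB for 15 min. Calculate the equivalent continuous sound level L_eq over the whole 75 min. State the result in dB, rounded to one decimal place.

Weight each interval's intensity by its duration and average over T = 75 min:
Σ tᵢ·10^(Lᵢ/10) = 30·10^(75/10) + 30·10^(78/10) + 15·10^(87/10) = 1.036e+10.
L_eq = 10·log₁₀(1.036e+10/75) = 81.40 dB.

81.4 dB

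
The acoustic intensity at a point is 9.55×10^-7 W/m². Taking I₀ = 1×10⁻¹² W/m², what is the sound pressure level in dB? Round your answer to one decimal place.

L = 10·log₁₀(I/I₀) = 10·log₁₀(9.55×10^-7/10⁻¹²) = 10·log₁₀(9.55×10^5).
L = 10·(0.9800 + 5) = 59.80 dB.

59.8 dB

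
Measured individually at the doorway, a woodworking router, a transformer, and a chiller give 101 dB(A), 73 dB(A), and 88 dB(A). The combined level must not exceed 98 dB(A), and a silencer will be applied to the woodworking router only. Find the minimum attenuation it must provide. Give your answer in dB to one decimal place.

The untreated sources together contribute 10^(73/10) + 10^(88/10) = 6.509e+08, i.e. 88.14 dB(A).
The limit corresponds to 10^(98/10) = 6.310e+09; subtracting the fixed part leaves 5.659e+09 for the woodworking router, i.e. 97.53 dB(A).
So the woodworking router must be reduced from 101 to 97.53 dB(A): IL = 3.47 dB.

3.5 dB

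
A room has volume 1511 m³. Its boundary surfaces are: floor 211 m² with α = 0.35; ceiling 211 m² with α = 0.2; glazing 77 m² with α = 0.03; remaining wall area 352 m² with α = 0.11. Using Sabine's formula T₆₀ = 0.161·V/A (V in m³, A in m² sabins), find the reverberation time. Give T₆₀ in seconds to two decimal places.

1.55 s

Total absorption A = 211·0.35 + 211·0.2 + 77·0.03 + 352·0.11 = 157.08 m² sabins.
T₆₀ = 0.161 × 1511 / 157.08 = 1.549 s.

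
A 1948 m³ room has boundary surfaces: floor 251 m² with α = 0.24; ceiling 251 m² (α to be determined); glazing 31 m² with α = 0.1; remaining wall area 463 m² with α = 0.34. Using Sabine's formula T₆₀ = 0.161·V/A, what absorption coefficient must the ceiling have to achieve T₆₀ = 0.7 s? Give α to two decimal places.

A = 0.161·V/T₆₀ = 0.161·1948/0.7 = 448.04 m² sabins.
Absorption from the other surfaces = 251·0.24 + 31·0.1 + 463·0.34 = 220.76 m², so the ceiling must supply 227.28 m² over 251 m².
α = 227.28/251 = 0.905.

0.91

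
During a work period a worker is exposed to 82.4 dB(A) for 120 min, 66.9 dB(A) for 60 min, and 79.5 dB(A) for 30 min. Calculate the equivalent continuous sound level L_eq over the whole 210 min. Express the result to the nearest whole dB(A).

The energy average is taken in the linear domain: L_eq = 10·log₁₀[(Σ tᵢ·10^(Lᵢ/10))/T], T = 210 min.
Σ tᵢ·10^(Lᵢ/10) = 120·10^(82.4/10) + 60·10^(66.9/10) + 30·10^(79.5/10) = 2.382e+10.
L_eq = 10·log₁₀(2.382e+10/210) = 80.55 dB(A).

81 dB(A)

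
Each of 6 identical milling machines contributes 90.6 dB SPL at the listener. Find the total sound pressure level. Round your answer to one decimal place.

98.4 dB SPL

L_total = L₁ + 10·log₁₀ N for N identical incoherent sources.
L_total = 90.6 + 10·log₁₀(6) = 90.6 + 7.782 = 98.38 dB SPL.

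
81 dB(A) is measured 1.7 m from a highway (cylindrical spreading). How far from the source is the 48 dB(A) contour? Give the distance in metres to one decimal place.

3391.9 m

The 33.0 dB drop corresponds to a distance ratio of 10^(33.0/10) for a line source.
r₂ = 1.7·10^((81−48)/10) = 1.7·10^(33.0/10) = 3391.95 m.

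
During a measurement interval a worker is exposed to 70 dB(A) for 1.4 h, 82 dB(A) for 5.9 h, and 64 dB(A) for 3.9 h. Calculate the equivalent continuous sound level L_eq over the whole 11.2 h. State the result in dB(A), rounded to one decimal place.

79.3 dB(A)

Weight each interval's intensity by its duration and average over T = 11.2 h:
Σ tᵢ·10^(Lᵢ/10) = 1.4·10^(70/10) + 5.9·10^(82/10) + 3.9·10^(64/10) = 9.589e+08.
L_eq = 10·log₁₀(9.589e+08/11.2) = 79.33 dB(A).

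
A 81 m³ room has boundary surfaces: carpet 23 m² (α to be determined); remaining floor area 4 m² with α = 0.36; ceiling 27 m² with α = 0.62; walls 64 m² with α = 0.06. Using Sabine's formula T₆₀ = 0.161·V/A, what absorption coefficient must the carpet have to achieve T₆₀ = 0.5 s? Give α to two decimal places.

0.18

From T₆₀ = 0.161·V/A, the target T₆₀ = 0.5 s needs A = 0.161·81/0.5 = 26.08 m².
Absorption from the other surfaces = 4·0.36 + 27·0.62 + 64·0.06 = 22.02 m², so the carpet must supply 4.06 m² over 23 m².
α = 4.06/23 = 0.177.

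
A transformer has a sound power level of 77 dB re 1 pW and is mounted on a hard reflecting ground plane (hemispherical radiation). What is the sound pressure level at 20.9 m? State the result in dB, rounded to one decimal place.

Free-field hemispherical radiation: L_p = L_w − 10·log₁₀(2π·r²), r = 20.9 m.
2π·r² = 2745 m², 10·log₁₀ of that is 34.385 dB.
L_p = 77 − 34.385 = 42.62 dB.

42.6 dB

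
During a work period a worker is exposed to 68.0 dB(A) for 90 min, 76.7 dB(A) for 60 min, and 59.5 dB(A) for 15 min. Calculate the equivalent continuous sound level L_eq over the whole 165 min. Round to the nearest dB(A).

73 dB(A)

Weight each interval's intensity by its duration and average over T = 165 min:
Σ tᵢ·10^(Lᵢ/10) = 90·10^(68.0/10) + 60·10^(76.7/10) + 15·10^(59.5/10) = 3.388e+09.
L_eq = 10·log₁₀(3.388e+09/165) = 73.12 dB(A).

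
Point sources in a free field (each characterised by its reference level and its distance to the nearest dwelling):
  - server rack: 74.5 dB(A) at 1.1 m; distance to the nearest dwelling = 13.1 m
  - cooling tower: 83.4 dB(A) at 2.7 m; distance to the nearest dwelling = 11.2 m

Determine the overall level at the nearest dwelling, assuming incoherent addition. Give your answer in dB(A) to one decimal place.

Propagate each source to the receiver with L = L_ref − 20·log₁₀(r/r_ref), then add intensities.
server rack: 74.5 − 20·log₁₀(13.1/1.1) = 74.5 − 21.52 = 52.98 dB(A).
cooling tower: 83.4 − 20·log₁₀(11.2/2.7) = 83.4 − 12.36 = 71.04 dB(A).
Σ 10^(L/10) = 1.291e+07 → L_total = 10·log₁₀(1.291e+07) = 71.11 dB(A).

71.1 dB(A)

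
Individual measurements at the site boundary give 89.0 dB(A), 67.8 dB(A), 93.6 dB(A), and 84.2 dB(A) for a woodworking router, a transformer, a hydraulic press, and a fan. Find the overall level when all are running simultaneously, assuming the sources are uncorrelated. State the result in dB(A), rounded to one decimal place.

95.3 dB(A)

Incoherent sources combine by intensity addition: L_total = 10·log₁₀(Σ 10^(L_i/10)).
Σ 10^(L/10) = 10^(89.0/10) + 10^(67.8/10) + 10^(93.6/10) + 10^(84.2/10) = 3.354e+09.
L_total = 10·log₁₀(3.354e+09) = 95.26 dB(A).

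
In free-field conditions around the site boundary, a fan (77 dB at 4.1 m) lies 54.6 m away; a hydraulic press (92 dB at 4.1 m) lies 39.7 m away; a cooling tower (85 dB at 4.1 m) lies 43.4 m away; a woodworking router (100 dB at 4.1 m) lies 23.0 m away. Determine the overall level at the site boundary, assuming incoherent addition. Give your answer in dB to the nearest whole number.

85 dB

First find each source's level at the receiver (point-source: −20·log₁₀(r/r_ref)), then combine on an intensity basis.
fan: 77 − 20·log₁₀(54.6/4.1) = 77 − 22.49 = 54.51 dB.
hydraulic press: 92 − 20·log₁₀(39.7/4.1) = 92 − 19.72 = 72.28 dB.
cooling tower: 85 − 20·log₁₀(43.4/4.1) = 85 − 20.49 = 64.51 dB.
woodworking router: 100 − 20·log₁₀(23.0/4.1) = 100 − 14.98 = 85.02 dB.
Σ 10^(L/10) = 3.378e+08 → L_total = 10·log₁₀(3.378e+08) = 85.29 dB.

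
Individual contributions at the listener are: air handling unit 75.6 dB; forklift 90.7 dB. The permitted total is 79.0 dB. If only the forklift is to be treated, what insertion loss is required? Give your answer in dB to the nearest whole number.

Everything except the forklift sums to 10^(75.6/10) = 3.631e+07 in linear terms, 75.60 dB.
The limit corresponds to 10^(79.0/10) = 7.943e+07; subtracting the fixed part leaves 4.313e+07 for the forklift, i.e. 76.35 dB.
So the forklift must be reduced from 90.7 to 76.35 dB: IL = 14.35 dB.

14 dB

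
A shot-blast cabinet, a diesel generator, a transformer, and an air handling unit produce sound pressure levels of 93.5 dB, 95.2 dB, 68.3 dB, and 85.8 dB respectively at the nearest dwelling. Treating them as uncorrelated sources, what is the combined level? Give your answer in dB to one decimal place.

97.7 dB

For uncorrelated sources the intensities add, so convert each level to linear form, sum, and take 10·log₁₀ of the total.
Σ 10^(L/10) = 10^(93.5/10) + 10^(95.2/10) + 10^(68.3/10) + 10^(85.8/10) = 5.937e+09.
L_total = 10·log₁₀(5.937e+09) = 97.74 dB.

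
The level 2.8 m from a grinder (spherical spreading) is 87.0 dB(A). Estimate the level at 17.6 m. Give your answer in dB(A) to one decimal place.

71.0 dB(A)

Spherical spreading from a point source gives a 20·log₁₀(r₂/r₁) drop.
L₂ = 87.0 − 20·log₁₀(17.6/2.8) = 87.0 − 15.967 = 71.03 dB(A).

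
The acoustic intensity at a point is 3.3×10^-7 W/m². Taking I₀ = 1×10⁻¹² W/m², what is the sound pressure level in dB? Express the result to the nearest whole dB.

I/I₀ = 3.3×10^-7/10⁻¹² = 3.3×10^5, and L = 10·log₁₀(I/I₀).
L = 10·(0.5185 + 5) = 55.19 dB.

55 dB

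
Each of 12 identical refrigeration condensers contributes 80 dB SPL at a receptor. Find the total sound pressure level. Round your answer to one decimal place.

With 12 equal, uncorrelated contributions the intensity is 12× that of one unit, giving a rise of 10·log₁₀ 12.
L_total = 80 + 10·log₁₀(12) = 80 + 10.792 = 90.79 dB SPL.

90.8 dB SPL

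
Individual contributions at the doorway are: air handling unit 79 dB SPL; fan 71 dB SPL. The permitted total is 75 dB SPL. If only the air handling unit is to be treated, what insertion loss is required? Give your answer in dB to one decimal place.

The untreated sources together contribute 10^(71/10) = 1.259e+07, i.e. 71.00 dB SPL.
To meet 75 dB SPL overall, the treated air handling unit may contribute at most 10^(75/10) − 1.259e+07 = 1.903e+07, i.e. 72.80 dB SPL.
Required insertion loss = 79 − 72.80 = 6.20 dB.

6.2 dB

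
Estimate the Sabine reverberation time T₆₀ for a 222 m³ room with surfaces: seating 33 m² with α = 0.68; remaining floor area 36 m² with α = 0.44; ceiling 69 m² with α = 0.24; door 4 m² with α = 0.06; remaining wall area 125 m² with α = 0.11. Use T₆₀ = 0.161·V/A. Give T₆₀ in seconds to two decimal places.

0.52 s

Summing Sᵢαᵢ: 33·0.68 + 36·0.44 + 69·0.24 + 4·0.06 + 125·0.11 = 68.83 m².
T₆₀ = 0.161 × 222 / 68.83 = 0.519 s.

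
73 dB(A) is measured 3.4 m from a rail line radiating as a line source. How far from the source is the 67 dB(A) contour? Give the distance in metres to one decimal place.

13.5 m

Line-source spreading drops the level by 10·log₁₀(r₂/r₁); inverting, r₂/r₁ = 10^(ΔL/10).
r₂ = 3.4·10^((73−67)/10) = 3.4·10^(6.0/10) = 13.54 m.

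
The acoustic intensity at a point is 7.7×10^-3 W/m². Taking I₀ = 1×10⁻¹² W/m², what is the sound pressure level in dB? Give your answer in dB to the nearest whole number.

L = 10·log₁₀(I/I₀) = 10·log₁₀(7.7×10^-3/10⁻¹²) = 10·log₁₀(7.7×10^9).
L = 10·(0.8865 + 9) = 98.86 dB.

99 dB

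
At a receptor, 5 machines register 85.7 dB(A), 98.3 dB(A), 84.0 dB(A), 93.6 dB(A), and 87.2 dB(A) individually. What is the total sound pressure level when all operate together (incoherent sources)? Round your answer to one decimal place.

For uncorrelated sources the intensities add, so convert each level to linear form, sum, and take 10·log₁₀ of the total.
Σ 10^(L/10) = 10^(85.7/10) + 10^(98.3/10) + 10^(84.0/10) + 10^(93.6/10) + 10^(87.2/10) = 1.020e+10.
L_total = 10·log₁₀(1.020e+10) = 100.09 dB(A).

100.1 dB(A)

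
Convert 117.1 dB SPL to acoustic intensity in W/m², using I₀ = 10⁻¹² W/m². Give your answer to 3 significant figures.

L = 10·log₁₀(I/I₀) ⇒ I = I₀·10^(L/10) = 10⁻¹² × 10^11.71.

0.513 W/m²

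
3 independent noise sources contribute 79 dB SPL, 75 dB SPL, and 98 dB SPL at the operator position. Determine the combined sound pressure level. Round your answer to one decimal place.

For uncorrelated sources the intensities add, so convert each level to linear form, sum, and take 10·log₁₀ of the total.
Σ 10^(L/10) = 10^(79/10) + 10^(75/10) + 10^(98/10) = 6.421e+09.
L_total = 10·log₁₀(6.421e+09) = 98.08 dB SPL.

98.1 dB SPL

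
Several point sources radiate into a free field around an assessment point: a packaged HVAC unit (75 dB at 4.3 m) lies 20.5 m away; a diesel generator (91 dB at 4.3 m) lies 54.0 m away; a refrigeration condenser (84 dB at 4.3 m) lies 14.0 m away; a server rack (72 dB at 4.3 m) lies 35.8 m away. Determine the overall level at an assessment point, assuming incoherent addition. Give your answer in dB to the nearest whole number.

75 dB

Propagate each source to the receiver with L = L_ref − 20·log₁₀(r/r_ref), then add intensities.
packaged HVAC unit: 75 − 20·log₁₀(20.5/4.3) = 75 − 13.57 = 61.43 dB.
diesel generator: 91 − 20·log₁₀(54.0/4.3) = 91 − 21.98 = 69.02 dB.
refrigeration condenser: 84 − 20·log₁₀(14.0/4.3) = 84 − 10.25 = 73.75 dB.
server rack: 72 − 20·log₁₀(35.8/4.3) = 72 − 18.41 = 53.59 dB.
Σ 10^(L/10) = 3.330e+07 → L_total = 10·log₁₀(3.330e+07) = 75.22 dB.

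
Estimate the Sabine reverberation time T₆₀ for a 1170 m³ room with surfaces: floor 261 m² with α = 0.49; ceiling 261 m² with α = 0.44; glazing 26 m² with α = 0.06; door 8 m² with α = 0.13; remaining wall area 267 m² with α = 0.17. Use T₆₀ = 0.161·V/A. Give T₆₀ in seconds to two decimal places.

0.65 s

A = Σ Sᵢαᵢ = 261·0.49 + 261·0.44 + 26·0.06 + 8·0.13 + 267·0.17 = 290.72 m².
T₆₀ = 0.161 × 1170 / 290.72 = 0.648 s.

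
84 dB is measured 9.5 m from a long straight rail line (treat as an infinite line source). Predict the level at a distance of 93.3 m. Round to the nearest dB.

Cylindrical spreading from a line source gives a 10·log₁₀(r₂/r₁) drop.
L₂ = 84 − 10·log₁₀(93.3/9.5) = 84 − 9.922 = 74.08 dB.

74 dB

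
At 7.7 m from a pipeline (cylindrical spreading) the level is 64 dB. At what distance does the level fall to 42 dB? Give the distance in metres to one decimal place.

For a line source L₁ − L₂ = 10·log₁₀(r₂/r₁), so r₂ = r₁·10^((L₁−L₂)/10).
r₂ = 7.7·10^((64−42)/10) = 7.7·10^(22.0/10) = 1220.37 m.

1220.4 m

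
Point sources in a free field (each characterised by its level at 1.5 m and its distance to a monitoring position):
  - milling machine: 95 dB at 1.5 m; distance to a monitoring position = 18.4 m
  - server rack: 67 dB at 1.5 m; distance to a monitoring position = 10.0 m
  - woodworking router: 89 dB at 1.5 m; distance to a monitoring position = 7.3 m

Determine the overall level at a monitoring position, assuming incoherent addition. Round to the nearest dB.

77 dB

Apply inverse-square spreading to bring every level to the receiver, then sum 10^(L/10).
milling machine: 95 − 20·log₁₀(18.4/1.5) = 95 − 21.77 = 73.23 dB.
server rack: 67 − 20·log₁₀(10.0/1.5) = 67 − 16.48 = 50.52 dB.
woodworking router: 89 − 20·log₁₀(7.3/1.5) = 89 − 13.74 = 75.26 dB.
Σ 10^(L/10) = 5.467e+07 → L_total = 10·log₁₀(5.467e+07) = 77.38 dB.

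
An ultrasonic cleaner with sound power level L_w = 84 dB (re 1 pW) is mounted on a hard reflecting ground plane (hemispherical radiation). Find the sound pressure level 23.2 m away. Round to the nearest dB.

The power spreads over a hemisphere of area 2π·r², so L_p = L_w − 10·log₁₀(2π·r²).
2π·r² = 3382 m², 10·log₁₀ of that is 35.292 dB.
L_p = 84 − 35.292 = 48.71 dB.

49 dB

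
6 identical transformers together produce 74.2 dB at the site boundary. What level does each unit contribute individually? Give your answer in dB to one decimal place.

6 equal contributions raise the level by 10·log₁₀ 6 = 7.782 dB, so each unit alone gives 74.2 − 7.782.

66.4 dB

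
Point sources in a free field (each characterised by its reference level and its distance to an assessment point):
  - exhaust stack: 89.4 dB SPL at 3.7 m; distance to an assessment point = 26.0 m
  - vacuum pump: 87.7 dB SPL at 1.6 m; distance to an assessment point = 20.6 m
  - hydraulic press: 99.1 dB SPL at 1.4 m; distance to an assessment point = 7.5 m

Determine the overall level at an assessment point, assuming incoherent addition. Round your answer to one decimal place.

84.8 dB SPL

First find each source's level at the receiver (point-source: −20·log₁₀(r/r_ref)), then combine on an intensity basis.
exhaust stack: 89.4 − 20·log₁₀(26.0/3.7) = 89.4 − 16.94 = 72.46 dB SPL.
vacuum pump: 87.7 − 20·log₁₀(20.6/1.6) = 87.7 − 22.19 = 65.51 dB SPL.
hydraulic press: 99.1 − 20·log₁₀(7.5/1.4) = 99.1 − 14.58 = 84.52 dB SPL.
Σ 10^(L/10) = 3.044e+08 → L_total = 10·log₁₀(3.044e+08) = 84.83 dB SPL.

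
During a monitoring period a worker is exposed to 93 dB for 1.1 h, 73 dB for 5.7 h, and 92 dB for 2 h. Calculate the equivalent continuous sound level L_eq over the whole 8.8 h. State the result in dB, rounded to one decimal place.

87.9 dB

The energy average is taken in the linear domain: L_eq = 10·log₁₀[(Σ tᵢ·10^(Lᵢ/10))/T], T = 8.8 h.
Σ tᵢ·10^(Lᵢ/10) = 1.1·10^(93/10) + 5.7·10^(73/10) + 2·10^(92/10) = 5.478e+09.
L_eq = 10·log₁₀(5.478e+09/8.8) = 87.94 dB.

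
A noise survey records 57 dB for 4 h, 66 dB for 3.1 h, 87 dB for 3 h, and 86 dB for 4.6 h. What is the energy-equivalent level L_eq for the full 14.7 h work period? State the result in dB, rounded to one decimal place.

L_eq = 10·log₁₀[(1/T)·Σ tᵢ·10^(Lᵢ/10)] with T = 14.7 h.
Σ tᵢ·10^(Lᵢ/10) = 4·10^(57/10) + 3.1·10^(66/10) + 3·10^(87/10) + 4.6·10^(86/10) = 3.349e+09.
L_eq = 10·log₁₀(3.349e+09/14.7) = 83.58 dB.

83.6 dB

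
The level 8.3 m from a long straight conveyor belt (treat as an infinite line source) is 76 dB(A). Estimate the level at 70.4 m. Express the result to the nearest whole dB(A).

Line-source attenuation: ΔL = 10·log₁₀(r₂/r₁) = 10·log₁₀(70.4/8.3) = 9.285 dB.
L₂ = 76 − 10·log₁₀(70.4/8.3) = 76 − 9.285 = 66.72 dB(A).

67 dB(A)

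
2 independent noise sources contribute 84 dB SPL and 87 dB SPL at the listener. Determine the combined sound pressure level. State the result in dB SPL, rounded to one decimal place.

88.8 dB SPL

For uncorrelated sources the intensities add, so convert each level to linear form, sum, and take 10·log₁₀ of the total.
Σ 10^(L/10) = 10^(84/10) + 10^(87/10) = 7.524e+08.
L_total = 10·log₁₀(7.524e+08) = 88.76 dB SPL.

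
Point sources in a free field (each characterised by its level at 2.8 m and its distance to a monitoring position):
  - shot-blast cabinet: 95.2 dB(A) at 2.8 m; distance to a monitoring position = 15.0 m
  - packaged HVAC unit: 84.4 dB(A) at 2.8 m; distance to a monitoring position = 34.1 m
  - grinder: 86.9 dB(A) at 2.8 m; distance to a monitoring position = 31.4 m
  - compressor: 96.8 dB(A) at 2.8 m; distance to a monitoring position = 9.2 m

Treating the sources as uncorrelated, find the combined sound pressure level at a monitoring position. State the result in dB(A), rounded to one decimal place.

Propagate each source to the receiver with L = L_ref − 20·log₁₀(r/r_ref), then add intensities.
shot-blast cabinet: 95.2 − 20·log₁₀(15.0/2.8) = 95.2 − 14.58 = 80.62 dB(A).
packaged HVAC unit: 84.4 − 20·log₁₀(34.1/2.8) = 84.4 − 21.71 = 62.69 dB(A).
grinder: 86.9 − 20·log₁₀(31.4/2.8) = 86.9 − 21.00 = 65.90 dB(A).
compressor: 96.8 − 20·log₁₀(9.2/2.8) = 96.8 − 10.33 = 86.47 dB(A).
Σ 10^(L/10) = 5.645e+08 → L_total = 10·log₁₀(5.645e+08) = 87.52 dB(A).

87.5 dB(A)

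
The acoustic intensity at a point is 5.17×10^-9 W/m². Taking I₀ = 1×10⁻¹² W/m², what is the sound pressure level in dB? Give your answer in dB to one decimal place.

37.1 dB

I/I₀ = 5.17×10^-9/10⁻¹² = 5.17×10^3, and L = 10·log₁₀(I/I₀).
L = 10·(0.7135 + 3) = 37.13 dB.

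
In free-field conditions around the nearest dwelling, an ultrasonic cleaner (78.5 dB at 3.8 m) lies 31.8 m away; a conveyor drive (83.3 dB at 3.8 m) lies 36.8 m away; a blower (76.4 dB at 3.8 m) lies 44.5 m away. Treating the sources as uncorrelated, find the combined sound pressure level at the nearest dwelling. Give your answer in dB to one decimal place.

Propagate each source to the receiver with L = L_ref − 20·log₁₀(r/r_ref), then add intensities.
ultrasonic cleaner: 78.5 − 20·log₁₀(31.8/3.8) = 78.5 − 18.45 = 60.05 dB.
conveyor drive: 83.3 − 20·log₁₀(36.8/3.8) = 83.3 − 19.72 = 63.58 dB.
blower: 76.4 − 20·log₁₀(44.5/3.8) = 76.4 − 21.37 = 55.03 dB.
Σ 10^(L/10) = 3.609e+06 → L_total = 10·log₁₀(3.609e+06) = 65.57 dB.

65.6 dB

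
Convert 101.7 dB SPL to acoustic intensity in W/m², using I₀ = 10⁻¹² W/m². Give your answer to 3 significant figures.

0.0148 W/m²

L = 10·log₁₀(I/I₀) ⇒ I = I₀·10^(L/10) = 10⁻¹² × 10^10.17.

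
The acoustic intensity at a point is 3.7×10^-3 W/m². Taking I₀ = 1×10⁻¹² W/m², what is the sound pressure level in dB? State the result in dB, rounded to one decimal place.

95.7 dB

L = 10·log₁₀(I/I₀) = 10·log₁₀(3.7×10^-3/10⁻¹²) = 10·log₁₀(3.7×10^9).
L = 10·(0.5682 + 9) = 95.68 dB.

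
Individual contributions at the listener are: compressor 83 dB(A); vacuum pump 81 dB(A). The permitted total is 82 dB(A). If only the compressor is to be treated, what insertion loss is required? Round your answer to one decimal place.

7.9 dB

Everything except the compressor sums to 10^(81/10) = 1.259e+08 in linear terms, 81.00 dB(A).
The limit corresponds to 10^(82/10) = 1.585e+08; subtracting the fixed part leaves 3.260e+07 for the compressor, i.e. 75.13 dB(A).
Required insertion loss = 83 − 75.13 = 7.87 dB.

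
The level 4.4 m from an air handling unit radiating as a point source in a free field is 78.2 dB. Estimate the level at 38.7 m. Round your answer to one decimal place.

59.3 dB

Spherical spreading from a point source gives a 20·log₁₀(r₂/r₁) drop.
L₂ = 78.2 − 20·log₁₀(38.7/4.4) = 78.2 − 18.885 = 59.31 dB.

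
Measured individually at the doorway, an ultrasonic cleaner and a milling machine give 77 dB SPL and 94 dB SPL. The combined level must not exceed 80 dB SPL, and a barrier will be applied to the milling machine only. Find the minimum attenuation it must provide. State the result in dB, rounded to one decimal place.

The untreated sources together contribute 10^(77/10) = 5.012e+07, i.e. 77.00 dB SPL.
The limit corresponds to 10^(80/10) = 1.000e+08; subtracting the fixed part leaves 4.988e+07 for the milling machine, i.e. 76.98 dB SPL.
So the milling machine must be reduced from 94 to 76.98 dB SPL: IL = 17.02 dB.

17.0 dB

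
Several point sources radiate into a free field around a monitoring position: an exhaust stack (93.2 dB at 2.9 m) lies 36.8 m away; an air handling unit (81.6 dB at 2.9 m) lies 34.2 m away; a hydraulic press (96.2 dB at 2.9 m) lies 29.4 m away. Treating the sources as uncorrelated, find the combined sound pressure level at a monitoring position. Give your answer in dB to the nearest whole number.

77 dB

Apply inverse-square spreading to bring every level to the receiver, then sum 10^(L/10).
exhaust stack: 93.2 − 20·log₁₀(36.8/2.9) = 93.2 − 22.07 = 71.13 dB.
air handling unit: 81.6 − 20·log₁₀(34.2/2.9) = 81.6 − 21.43 = 60.17 dB.
hydraulic press: 96.2 − 20·log₁₀(29.4/2.9) = 96.2 − 20.12 = 76.08 dB.
Σ 10^(L/10) = 5.457e+07 → L_total = 10·log₁₀(5.457e+07) = 77.37 dB.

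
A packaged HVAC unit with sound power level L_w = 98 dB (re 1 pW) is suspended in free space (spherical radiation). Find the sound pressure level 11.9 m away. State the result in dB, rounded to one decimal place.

L_p = L_w − 10·log₁₀(4π·r²) with r = 11.9 m.
4π·r² = 1780 m², 10·log₁₀ of that is 32.503 dB.
L_p = 98 − 32.503 = 65.50 dB.

65.5 dB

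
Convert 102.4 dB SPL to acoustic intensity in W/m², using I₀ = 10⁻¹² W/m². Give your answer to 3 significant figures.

0.0174 W/m²

I/I₀ = 10^(102.4/10) = 1.738e+10, so I = 1.738e+10 × 10⁻¹² W/m².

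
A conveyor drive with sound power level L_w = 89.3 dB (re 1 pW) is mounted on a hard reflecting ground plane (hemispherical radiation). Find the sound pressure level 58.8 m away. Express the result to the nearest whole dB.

46 dB

L_p = L_w − 10·log₁₀(2π·r²) with r = 58.8 m.
2π·r² = 2.172e+04 m², 10·log₁₀ of that is 43.369 dB.
L_p = 89.3 − 43.369 = 45.93 dB.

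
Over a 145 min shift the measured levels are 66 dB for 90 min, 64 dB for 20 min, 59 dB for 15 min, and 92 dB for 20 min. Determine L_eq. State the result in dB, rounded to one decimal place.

L_eq = 10·log₁₀[(1/T)·Σ tᵢ·10^(Lᵢ/10)] with T = 145 min.
Σ tᵢ·10^(Lᵢ/10) = 90·10^(66/10) + 20·10^(64/10) + 15·10^(59/10) + 20·10^(92/10) = 3.212e+10.
L_eq = 10·log₁₀(3.212e+10/145) = 83.45 dB.

83.5 dB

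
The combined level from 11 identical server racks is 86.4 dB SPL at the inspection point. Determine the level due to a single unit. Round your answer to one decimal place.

76.0 dB SPL

11 equal contributions raise the level by 10·log₁₀ 11 = 10.414 dB, so each unit alone gives 86.4 − 10.414.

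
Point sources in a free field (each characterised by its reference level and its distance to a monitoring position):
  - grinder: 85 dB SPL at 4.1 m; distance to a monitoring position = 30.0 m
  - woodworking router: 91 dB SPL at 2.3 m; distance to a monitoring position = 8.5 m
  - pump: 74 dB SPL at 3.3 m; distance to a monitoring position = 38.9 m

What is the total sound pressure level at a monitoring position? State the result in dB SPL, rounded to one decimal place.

Apply inverse-square spreading to bring every level to the receiver, then sum 10^(L/10).
grinder: 85 − 20·log₁₀(30.0/4.1) = 85 − 17.29 = 67.71 dB SPL.
woodworking router: 91 − 20·log₁₀(8.5/2.3) = 91 − 11.35 = 79.65 dB SPL.
pump: 74 − 20·log₁₀(38.9/3.3) = 74 − 21.43 = 52.57 dB SPL.
Σ 10^(L/10) = 9.826e+07 → L_total = 10·log₁₀(9.826e+07) = 79.92 dB SPL.

79.9 dB SPL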